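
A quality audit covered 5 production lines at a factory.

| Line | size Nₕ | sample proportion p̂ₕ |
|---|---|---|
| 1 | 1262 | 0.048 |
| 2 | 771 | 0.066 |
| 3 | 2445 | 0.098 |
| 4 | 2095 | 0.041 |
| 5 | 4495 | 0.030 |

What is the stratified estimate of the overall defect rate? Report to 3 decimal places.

Wₕ = Nₕ/N with N = 11068: 0.1140, 0.0697, 0.2209, 0.1893, 0.4061.
p̂_st = 0.1140·0.048 + 0.0697·0.066 + 0.2209·0.098 + 0.1893·0.041 + 0.4061·0.030 ≈ 0.05166... → 0.052.

0.052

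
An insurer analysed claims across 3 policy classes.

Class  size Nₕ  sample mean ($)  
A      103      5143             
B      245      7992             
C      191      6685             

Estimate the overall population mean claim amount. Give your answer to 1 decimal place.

N = 103 + 245 + 191 = 539.
The stratified mean weights each stratum mean by its population share Nₕ/N.
Σ Nₕx̄ₕ = 103·5143 + 245·7992 + 191·6685 = 529729 + 1958040 + 1276835 = 3764604.
Divide by N: 3764604 / 539 = 6984.423... → 6984.4.

6984.4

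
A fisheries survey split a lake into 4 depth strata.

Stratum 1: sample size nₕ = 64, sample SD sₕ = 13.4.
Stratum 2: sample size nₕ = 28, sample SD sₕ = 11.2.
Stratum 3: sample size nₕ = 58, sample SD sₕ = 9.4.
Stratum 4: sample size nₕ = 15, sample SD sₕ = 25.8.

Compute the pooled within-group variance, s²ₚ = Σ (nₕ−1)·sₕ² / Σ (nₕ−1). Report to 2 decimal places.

Degrees of freedom: 63 + 27 + 57 + 14 = 161.
Σ(nₕ−1)sₕ² = 63·179.56 + 27·125.44 + 57·88.36 + 14·665.64 = 29054.64.
s²ₚ = 29054.64 / 161 = 180.4636... → 180.46.

180.46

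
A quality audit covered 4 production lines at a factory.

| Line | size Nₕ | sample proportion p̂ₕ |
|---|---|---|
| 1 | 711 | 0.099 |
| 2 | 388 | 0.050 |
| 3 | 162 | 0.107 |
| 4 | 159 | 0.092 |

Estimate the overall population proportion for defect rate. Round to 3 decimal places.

0.086

Wₕ = Nₕ/N with N = 1420: 0.5007, 0.2732, 0.1141, 0.1120.
p̂_st = 0.5007·0.099 + 0.2732·0.050 + 0.1141·0.107 + 0.1120·0.092 ≈ 0.08574... → 0.086.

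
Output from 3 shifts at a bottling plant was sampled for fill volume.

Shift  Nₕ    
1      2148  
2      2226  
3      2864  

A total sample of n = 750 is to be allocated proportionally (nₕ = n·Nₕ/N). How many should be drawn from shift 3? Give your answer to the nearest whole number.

N = 2148 + 2226 + 2864 = 7238.
n_3 = 750·2864/7238 = 296.767... → 297.

297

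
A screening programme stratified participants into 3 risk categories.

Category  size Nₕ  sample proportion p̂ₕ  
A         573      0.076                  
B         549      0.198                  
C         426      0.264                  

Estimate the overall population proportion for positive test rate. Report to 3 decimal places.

0.171

Wₕ = Nₕ/N with N = 1548: 0.3702, 0.3547, 0.2752.
p̂_st = 0.3702·0.076 + 0.3547·0.198 + 0.2752·0.264 ≈ 0.17100... → 0.171.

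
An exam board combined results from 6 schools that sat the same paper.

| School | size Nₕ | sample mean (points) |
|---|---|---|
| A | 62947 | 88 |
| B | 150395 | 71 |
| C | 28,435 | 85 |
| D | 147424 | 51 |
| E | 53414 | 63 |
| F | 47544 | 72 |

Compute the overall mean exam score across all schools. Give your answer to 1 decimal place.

N = 490159; weights Wₕ = Nₕ/N = (0.1284, 0.3068, 0.0580, 0.3008, 0.1090, 0.0970).
x̄_st = Σ Wₕ·x̄ₕ = 0.1284·88 + 0.3068·71 + 0.0580·85 + 0.3008·51 + 0.1090·63 + 0.0970·72 ≈ 67.205...
→ 67.2.

67.2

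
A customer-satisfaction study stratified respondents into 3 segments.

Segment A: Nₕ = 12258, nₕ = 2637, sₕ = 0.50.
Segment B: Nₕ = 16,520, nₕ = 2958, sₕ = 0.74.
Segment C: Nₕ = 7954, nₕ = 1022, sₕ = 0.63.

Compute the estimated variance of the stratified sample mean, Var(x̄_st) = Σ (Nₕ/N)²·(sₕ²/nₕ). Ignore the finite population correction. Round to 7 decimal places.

0.0000662

N = 36732. Term for each stratum: Wₕ²sₕ²/nₕ.
Var(x̄_st) = 0.0000105580 + 0.0000374452 + 0.0000182101 = 0.0000662133 → 0.0000662.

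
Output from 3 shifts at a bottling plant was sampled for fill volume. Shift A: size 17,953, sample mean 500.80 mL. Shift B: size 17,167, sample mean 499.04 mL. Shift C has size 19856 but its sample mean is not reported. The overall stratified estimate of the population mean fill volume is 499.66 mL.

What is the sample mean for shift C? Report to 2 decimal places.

N = 17953 + 17167 + 19856 = 54976.
Overall total = μ·N = 499.66·54976 = 27469308.16.
Subtract the known strata: 17953·500.80 + 17167·499.04 = 17557882.08.
Remaining total for shift C: 27469308.16 − 17557882.08 = 9911426.08.
Divide by its size: 9911426.08 / 19856 = 499.1653... → 499.17.

499.17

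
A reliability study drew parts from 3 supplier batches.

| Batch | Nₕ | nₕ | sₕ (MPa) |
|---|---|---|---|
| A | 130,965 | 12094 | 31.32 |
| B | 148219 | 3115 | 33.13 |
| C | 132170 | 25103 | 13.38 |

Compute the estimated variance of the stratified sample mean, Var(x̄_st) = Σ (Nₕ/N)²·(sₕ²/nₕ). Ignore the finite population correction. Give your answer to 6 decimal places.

N = 411354; Wₕ = Nₕ/N.
batch A: (130965/411354)²·31.32²/12094 = 0.008221529
batch B: (148219/411354)²·33.13²/3115 = 0.045746843
batch C: (132170/411354)²·13.38²/25103 = 0.000736243
Sum = 0.054704615 → 0.054705.

0.054705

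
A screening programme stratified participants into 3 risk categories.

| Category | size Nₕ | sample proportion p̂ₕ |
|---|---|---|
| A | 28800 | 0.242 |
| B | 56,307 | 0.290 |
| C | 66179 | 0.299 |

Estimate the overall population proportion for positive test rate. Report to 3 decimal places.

0.285

N = 28800 + 56307 + 66179 = 151286.
Overall proportion = Σ (Nₕ/N)·p̂ₕ.
Σ Nₕp̂ₕ = 6969.6 + 16329.03 + 19787.521 = 43086.151.
43086.151 / 151286 = 0.28480... → 0.285.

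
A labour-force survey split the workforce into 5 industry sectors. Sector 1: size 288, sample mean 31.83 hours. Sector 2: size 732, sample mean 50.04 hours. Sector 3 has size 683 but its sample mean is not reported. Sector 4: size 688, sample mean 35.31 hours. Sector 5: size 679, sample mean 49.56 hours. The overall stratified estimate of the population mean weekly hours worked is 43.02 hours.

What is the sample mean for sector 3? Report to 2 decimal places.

Σ Nₕx̄ₕ = N·μ, so 683·x̄_3 = 3070·43.02 − (288·31.83 + 732·50.04 + 688·35.31 + 679·49.56).
= 132071.4 − 103740.84 = 28330.56.
x̄_3 = 28330.56 / 683 = 41.4796... → 41.48.

41.48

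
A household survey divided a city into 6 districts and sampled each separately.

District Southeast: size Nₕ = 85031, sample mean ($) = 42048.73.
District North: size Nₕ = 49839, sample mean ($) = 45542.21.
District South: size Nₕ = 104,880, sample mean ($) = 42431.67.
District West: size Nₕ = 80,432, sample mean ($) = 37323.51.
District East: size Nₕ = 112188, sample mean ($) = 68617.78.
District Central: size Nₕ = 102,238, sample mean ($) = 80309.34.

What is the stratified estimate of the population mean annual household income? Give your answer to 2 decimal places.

N = 85031 + 49839 + 104880 + 80432 + 112188 + 102238 = 534608.
Weight each subgroup mean by Nₕ/N and sum.
Σ Nₕx̄ₕ = 85031·42048.73 + 49839·45542.21 + 104880·42431.67 + 80432·37323.51 + 112188·68617.78 + 102238·80309.34 = 3575445560.63 + 2269778204.19 + 4450233549.6 + 3002004556.32 + 7698091502.64 + 8210666302.92 = 29206219676.3.
Divide by N: 29206219676.3 / 534608 = 54631.0936... → 54631.09.

54631.09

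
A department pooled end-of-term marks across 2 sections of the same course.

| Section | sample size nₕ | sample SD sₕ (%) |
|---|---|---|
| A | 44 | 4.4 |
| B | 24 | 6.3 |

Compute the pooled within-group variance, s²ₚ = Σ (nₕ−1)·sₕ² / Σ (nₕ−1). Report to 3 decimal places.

26.445

Degrees of freedom: 43 + 23 = 66.
Σ(nₕ−1)sₕ² = 43·19.36 + 23·39.69 = 1745.35.
s²ₚ = 1745.35 / 66 = 26.44470... → 26.445.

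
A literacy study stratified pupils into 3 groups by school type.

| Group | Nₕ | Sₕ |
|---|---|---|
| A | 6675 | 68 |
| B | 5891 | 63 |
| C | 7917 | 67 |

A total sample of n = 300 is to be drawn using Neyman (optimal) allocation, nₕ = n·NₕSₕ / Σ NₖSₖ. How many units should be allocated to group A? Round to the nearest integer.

100

A: NₕSₕ = 6675·68 = 453900
B: NₕSₕ = 5891·63 = 371133
C: NₕSₕ = 7917·67 = 530439
Σ NₕSₕ = 1355472.
n_A = 300·453900/1355472 = 100.459... → 100.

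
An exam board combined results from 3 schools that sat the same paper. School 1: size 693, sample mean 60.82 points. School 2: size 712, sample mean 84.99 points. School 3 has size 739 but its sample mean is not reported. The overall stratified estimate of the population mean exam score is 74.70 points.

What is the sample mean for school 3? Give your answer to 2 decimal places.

77.80

Σ Nₕx̄ₕ = N·μ, so 739·x̄_3 = 2144·74.70 − (693·60.82 + 712·84.99).
= 160156.8 − 102661.14 = 57495.66.
x̄_3 = 57495.66 / 739 = 77.8020... → 77.80.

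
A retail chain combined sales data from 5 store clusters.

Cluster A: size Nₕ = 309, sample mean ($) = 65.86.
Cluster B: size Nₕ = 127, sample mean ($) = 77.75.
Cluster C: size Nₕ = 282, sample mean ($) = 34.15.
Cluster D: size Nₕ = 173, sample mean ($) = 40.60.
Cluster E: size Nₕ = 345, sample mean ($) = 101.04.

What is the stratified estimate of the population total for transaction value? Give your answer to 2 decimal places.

Estimate total by summing Nₕ·x̄ₕ over strata.
309·65.86 + 127·77.75 + 282·34.15 + 173·40.60 + 345·101.04 = 20350.74 + 9874.25 + 9630.3 + 7023.8 + 34858.8 = 81737.89.

81737.89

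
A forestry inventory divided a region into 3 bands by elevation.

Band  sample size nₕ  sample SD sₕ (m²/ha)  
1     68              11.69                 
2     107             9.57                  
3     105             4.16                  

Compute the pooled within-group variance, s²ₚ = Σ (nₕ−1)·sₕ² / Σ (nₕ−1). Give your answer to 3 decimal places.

74.598

1: (68−1)·11.69² = 67·136.6561 = 9155.9587
2: (107−1)·9.57² = 106·91.5849 = 9707.9994
3: (105−1)·4.16² = 104·17.3056 = 1799.7824
Numerator = 20663.7405; denominator = Σ(nₕ−1) = 277.
s²ₚ = 20663.7405/277 = 74.59834... → 74.598.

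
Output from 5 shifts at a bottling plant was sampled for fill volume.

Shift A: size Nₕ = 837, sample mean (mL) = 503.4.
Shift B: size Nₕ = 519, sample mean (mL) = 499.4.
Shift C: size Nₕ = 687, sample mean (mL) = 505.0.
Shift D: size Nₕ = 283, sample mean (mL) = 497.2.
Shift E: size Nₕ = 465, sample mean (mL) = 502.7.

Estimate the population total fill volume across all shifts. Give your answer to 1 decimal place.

1401932.5

Estimate total by summing Nₕ·x̄ₕ over strata.
837·503.4 + 519·499.4 + 687·505.0 + 283·497.2 + 465·502.7 = 421345.8 + 259188.6 + 346935 + 140707.6 + 233755.5 = 1401932.5.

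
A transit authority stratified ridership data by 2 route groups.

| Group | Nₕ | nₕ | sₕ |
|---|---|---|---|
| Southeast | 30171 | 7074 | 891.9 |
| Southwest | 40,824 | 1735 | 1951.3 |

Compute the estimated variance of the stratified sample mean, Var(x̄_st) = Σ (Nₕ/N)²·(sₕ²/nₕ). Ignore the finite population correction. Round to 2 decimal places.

N = 70995; Wₕ = Nₕ/N.
group Southeast: (30171/70995)²·891.9²/7074 = 20.30912
group Southwest: (40824/70995)²·1951.3²/1735 = 725.64498
Sum = 745.95410 → 745.95.

745.95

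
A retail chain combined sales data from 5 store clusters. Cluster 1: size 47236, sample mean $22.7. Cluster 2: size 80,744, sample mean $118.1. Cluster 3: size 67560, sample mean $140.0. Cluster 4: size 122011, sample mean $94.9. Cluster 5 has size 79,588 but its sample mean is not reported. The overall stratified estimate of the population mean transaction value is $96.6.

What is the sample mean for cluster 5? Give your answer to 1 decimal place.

84.4

N = 47236 + 80744 + 67560 + 122011 + 79588 = 397139.
Overall total = μ·N = 96.6·397139 = 38363627.4.
Subtract the known strata: 47236·22.7 + 80744·118.1 + 67560·140.0 + 122011·94.9 = 31645367.5.
Remaining total for cluster 5: 38363627.4 − 31645367.5 = 6718259.9.
Divide by its size: 6718259.9 / 79588 = 84.413... → 84.4.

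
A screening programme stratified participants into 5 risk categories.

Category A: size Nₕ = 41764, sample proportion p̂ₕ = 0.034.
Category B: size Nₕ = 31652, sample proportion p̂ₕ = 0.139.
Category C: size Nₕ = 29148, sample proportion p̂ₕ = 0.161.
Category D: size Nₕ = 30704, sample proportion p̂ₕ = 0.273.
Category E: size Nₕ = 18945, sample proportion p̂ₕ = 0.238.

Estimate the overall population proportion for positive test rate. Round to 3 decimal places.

N = 41764 + 31652 + 29148 + 30704 + 18945 = 152213.
Overall proportion = Σ (Nₕ/N)·p̂ₕ.
Σ Nₕp̂ₕ = 1419.976 + 4399.628 + 4692.828 + 8382.192 + 4508.91 = 23403.534.
23403.534 / 152213 = 0.15376... → 0.154.

0.154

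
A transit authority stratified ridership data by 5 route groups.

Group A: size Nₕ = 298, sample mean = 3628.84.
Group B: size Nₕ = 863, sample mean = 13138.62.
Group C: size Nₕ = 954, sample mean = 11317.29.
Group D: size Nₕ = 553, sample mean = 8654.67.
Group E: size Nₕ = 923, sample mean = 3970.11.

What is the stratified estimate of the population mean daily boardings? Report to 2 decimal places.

8818.48

x̄_st = (Σ Nₕx̄ₕ) / (Σ Nₕ) = (298·3628.84 + 863·13138.62 + 954·11317.29 + 553·8654.67 + 923·3970.11) / 3591
= 31667162.08 / 3591 = 8818.4801... → 8818.48.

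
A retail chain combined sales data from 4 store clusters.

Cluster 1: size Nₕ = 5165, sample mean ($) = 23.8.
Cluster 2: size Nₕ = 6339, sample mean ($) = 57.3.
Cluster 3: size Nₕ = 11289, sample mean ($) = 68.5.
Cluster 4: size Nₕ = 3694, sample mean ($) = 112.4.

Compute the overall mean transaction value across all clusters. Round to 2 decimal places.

63.23

N = 26487; weights Wₕ = Nₕ/N = (0.1950, 0.2393, 0.4262, 0.1395).
x̄_st = Σ Wₕ·x̄ₕ = 0.1950·23.8 + 0.2393·57.3 + 0.4262·68.5 + 0.1395·112.4 ≈ 63.2255...
→ 63.23.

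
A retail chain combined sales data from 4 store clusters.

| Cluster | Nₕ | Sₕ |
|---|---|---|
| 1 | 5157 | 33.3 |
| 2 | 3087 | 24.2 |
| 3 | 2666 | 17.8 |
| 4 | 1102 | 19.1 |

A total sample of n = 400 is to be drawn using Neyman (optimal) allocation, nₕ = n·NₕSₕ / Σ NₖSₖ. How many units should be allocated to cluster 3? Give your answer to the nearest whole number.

Σ NₕSₕ = 5157·33.3 + 3087·24.2 + 2666·17.8 + 1102·19.1 = 314936.5.
Share for 3: 47454.8/314936.5 = 0.15068.
n_3 = 400 × 0.15068 = 60.272... → 60.

60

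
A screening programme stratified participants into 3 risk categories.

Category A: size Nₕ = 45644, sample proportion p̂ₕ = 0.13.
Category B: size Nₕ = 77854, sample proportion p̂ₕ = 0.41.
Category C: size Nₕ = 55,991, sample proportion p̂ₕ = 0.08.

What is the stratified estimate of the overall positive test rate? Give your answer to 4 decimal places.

0.2359

N = 45644 + 77854 + 55991 = 179489.
Overall proportion = Σ (Nₕ/N)·p̂ₕ.
Σ Nₕp̂ₕ = 5933.72 + 31920.14 + 4479.28 = 42333.14.
42333.14 / 179489 = 0.235854... → 0.2359.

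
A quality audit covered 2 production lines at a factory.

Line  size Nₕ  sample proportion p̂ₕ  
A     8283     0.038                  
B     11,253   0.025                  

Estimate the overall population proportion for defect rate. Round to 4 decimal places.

Wₕ = Nₕ/N with N = 19536: 0.4240, 0.5760.
p̂_st = 0.4240·0.038 + 0.5760·0.025 ≈ 0.030512... → 0.0305.

0.0305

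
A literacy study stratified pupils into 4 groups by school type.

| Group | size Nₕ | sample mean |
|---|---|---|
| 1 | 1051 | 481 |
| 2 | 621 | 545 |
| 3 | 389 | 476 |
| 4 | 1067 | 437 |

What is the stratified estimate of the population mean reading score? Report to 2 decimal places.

x̄_st = (Σ Nₕx̄ₕ) / (Σ Nₕ) = (1051·481 + 621·545 + 389·476 + 1067·437) / 3128
= 1495419 / 3128 = 478.0751... → 478.08.

478.08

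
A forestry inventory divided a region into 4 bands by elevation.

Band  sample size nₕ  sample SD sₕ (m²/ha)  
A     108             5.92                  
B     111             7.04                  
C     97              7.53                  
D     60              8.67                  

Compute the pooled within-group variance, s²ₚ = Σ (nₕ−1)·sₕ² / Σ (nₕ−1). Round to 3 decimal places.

51.290

A: (108−1)·5.92² = 107·35.0464 = 3749.9648
B: (111−1)·7.04² = 110·49.5616 = 5451.776
C: (97−1)·7.53² = 96·56.7009 = 5443.2864
D: (60−1)·8.67² = 59·75.1689 = 4434.9651
Numerator = 19079.9923; denominator = Σ(nₕ−1) = 372.
s²ₚ = 19079.9923/372 = 51.29030... → 51.290.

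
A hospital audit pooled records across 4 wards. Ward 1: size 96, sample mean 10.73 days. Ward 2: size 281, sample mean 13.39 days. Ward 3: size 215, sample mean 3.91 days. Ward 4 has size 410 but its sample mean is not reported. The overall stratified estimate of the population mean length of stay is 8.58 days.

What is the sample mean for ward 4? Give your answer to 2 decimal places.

Σ Nₕx̄ₕ = N·μ, so 410·x̄_4 = 1002·8.58 − (96·10.73 + 281·13.39 + 215·3.91).
= 8597.16 − 5633.32 = 2963.84.
x̄_4 = 2963.84 / 410 = 7.2289... → 7.23.

7.23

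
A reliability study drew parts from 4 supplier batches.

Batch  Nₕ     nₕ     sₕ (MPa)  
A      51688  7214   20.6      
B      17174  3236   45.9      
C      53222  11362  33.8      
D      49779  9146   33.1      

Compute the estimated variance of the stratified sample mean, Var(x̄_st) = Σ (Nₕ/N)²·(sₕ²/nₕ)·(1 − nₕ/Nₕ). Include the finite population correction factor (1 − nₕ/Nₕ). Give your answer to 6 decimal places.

N = 171863; Wₕ = Nₕ/N.
batch A: (51688/171863)²·20.6²/7214·(1 − 7214/51688) = 0.004578144
batch B: (17174/171863)²·45.9²/3236·(1 − 3236/17174) = 0.005276233
batch C: (53222/171863)²·33.8²/11362·(1 − 11362/53222) = 0.007584104
batch D: (49779/171863)²·33.1²/9146·(1 − 9146/49779) = 0.008203233
Sum = 0.025641714 → 0.025642.

0.025642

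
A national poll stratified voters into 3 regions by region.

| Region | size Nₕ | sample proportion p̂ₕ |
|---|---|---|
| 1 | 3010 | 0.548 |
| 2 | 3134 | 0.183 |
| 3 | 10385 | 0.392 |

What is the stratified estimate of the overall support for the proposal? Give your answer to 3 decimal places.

Wₕ = Nₕ/N with N = 16529: 0.1821, 0.1896, 0.6283.
p̂_st = 0.1821·0.548 + 0.1896·0.183 + 0.6283·0.392 ≈ 0.38078... → 0.381.

0.381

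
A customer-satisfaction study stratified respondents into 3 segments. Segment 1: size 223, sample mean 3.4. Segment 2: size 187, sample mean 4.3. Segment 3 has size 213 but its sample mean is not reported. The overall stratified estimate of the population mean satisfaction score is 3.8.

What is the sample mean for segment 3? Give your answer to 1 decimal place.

Σ Nₕx̄ₕ = N·μ, so 213·x̄_3 = 623·3.8 − (223·3.4 + 187·4.3).
= 2367.4 − 1562.3 = 805.1.
x̄_3 = 805.1 / 213 = 3.780... → 3.8.

3.8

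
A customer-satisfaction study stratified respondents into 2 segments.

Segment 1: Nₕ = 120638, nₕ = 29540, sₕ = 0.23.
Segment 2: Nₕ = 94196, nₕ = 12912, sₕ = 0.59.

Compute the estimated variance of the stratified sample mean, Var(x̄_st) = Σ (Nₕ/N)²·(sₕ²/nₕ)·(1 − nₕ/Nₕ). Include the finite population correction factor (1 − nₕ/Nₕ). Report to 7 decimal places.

N = 214834; Wₕ = Nₕ/N.
segment 1: (120638/214834)²·0.23²/29540·(1 − 29540/120638) = 0.0000004264
segment 2: (94196/214834)²·0.59²/12912·(1 − 12912/94196) = 0.0000044724
Sum = 0.0000048988 → 0.0000049.

0.0000049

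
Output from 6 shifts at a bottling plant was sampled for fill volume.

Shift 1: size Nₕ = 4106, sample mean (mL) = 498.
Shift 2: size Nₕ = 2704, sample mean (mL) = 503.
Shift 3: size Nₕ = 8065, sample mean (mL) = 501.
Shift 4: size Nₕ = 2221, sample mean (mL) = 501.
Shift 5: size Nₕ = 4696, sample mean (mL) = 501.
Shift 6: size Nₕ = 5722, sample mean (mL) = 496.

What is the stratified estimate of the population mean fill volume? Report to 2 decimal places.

N = 27514; weights Wₕ = Nₕ/N = (0.1492, 0.0983, 0.2931, 0.0807, 0.1707, 0.2080).
x̄_st = Σ Wₕ·x̄ₕ = 0.1492·498 + 0.0983·503 + 0.2931·501 + 0.0807·501 + 0.1707·501 + 0.2080·496 ≈ 499.7090...
→ 499.71.

499.71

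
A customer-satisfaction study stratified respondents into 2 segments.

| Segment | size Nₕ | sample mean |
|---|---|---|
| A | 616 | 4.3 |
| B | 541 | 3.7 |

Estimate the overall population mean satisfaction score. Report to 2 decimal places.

N = 1157; weights Wₕ = Nₕ/N = (0.5324, 0.4676).
x̄_st = Σ Wₕ·x̄ₕ = 0.5324·4.3 + 0.4676·3.7 ≈ 4.0194...
→ 4.02.

4.02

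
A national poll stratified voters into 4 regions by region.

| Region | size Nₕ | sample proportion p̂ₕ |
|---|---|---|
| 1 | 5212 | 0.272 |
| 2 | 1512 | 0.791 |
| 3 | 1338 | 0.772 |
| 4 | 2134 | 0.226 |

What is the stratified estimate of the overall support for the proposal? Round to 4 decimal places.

N = 5212 + 1512 + 1338 + 2134 = 10196.
Overall proportion = Σ (Nₕ/N)·p̂ₕ.
Σ Nₕp̂ₕ = 1417.664 + 1195.992 + 1032.936 + 482.284 = 4128.876.
4128.876 / 10196 = 0.404951... → 0.4050.

0.4050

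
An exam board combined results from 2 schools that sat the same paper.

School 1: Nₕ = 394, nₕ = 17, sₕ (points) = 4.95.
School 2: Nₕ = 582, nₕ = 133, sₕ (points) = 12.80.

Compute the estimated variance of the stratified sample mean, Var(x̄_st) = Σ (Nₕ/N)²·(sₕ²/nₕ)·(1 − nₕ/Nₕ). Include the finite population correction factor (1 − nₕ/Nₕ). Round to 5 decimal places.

0.56269

N = 976; Wₕ = Nₕ/N.
school 1: (394/976)²·4.95²/17·(1 − 17/394) = 0.22474985
school 2: (582/976)²·12.80²/133·(1 − 133/582) = 0.33793875
Sum = 0.56268860 → 0.56269.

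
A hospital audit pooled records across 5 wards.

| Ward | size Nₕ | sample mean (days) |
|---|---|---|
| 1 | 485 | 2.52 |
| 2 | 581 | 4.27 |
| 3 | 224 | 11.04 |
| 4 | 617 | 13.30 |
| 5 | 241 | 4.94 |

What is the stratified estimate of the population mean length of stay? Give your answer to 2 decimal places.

N = 485 + 581 + 224 + 617 + 241 = 2148.
Weight each subgroup mean by Nₕ/N and sum.
Σ Nₕx̄ₕ = 485·2.52 + 581·4.27 + 224·11.04 + 617·13.30 + 241·4.94 = 1222.2 + 2480.87 + 2472.96 + 8206.1 + 1190.54 = 15572.67.
Divide by N: 15572.67 / 2148 = 7.2498... → 7.25.

7.25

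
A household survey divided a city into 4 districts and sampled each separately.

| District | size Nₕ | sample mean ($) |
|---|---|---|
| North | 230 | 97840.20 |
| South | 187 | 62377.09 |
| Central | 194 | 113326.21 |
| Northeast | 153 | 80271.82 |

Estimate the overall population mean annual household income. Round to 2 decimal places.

89574.13

x̄_st = (Σ Nₕx̄ₕ) / (Σ Nₕ) = (230·97840.20 + 187·62377.09 + 194·113326.21 + 153·80271.82) / 764
= 68434635.03 / 764 = 89574.1296... → 89574.13.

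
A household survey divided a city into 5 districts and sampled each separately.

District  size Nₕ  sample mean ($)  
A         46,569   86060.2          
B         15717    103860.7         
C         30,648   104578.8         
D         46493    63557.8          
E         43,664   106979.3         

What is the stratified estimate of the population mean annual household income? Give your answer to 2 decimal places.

N = 183091; weights Wₕ = Nₕ/N = (0.2543, 0.0858, 0.1674, 0.2539, 0.2385).
x̄_st = Σ Wₕ·x̄ₕ = 0.2543·86060.2 + 0.0858·103860.7 + 0.1674·104578.8 + 0.2539·63557.8 + 0.2385·106979.3 ≈ 89962.8277...
→ 89962.83.

89962.83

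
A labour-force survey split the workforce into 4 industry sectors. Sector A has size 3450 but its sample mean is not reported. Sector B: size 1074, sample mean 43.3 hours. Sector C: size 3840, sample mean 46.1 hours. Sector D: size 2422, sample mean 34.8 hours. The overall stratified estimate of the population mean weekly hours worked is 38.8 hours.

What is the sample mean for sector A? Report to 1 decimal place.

N = 3450 + 1074 + 3840 + 2422 = 10786.
Overall total = μ·N = 38.8·10786 = 418496.8.
Subtract the known strata: 1074·43.3 + 3840·46.1 + 2422·34.8 = 307813.8.
Remaining total for sector A: 418496.8 − 307813.8 = 110683.
Divide by its size: 110683 / 3450 = 32.082... → 32.1.

32.1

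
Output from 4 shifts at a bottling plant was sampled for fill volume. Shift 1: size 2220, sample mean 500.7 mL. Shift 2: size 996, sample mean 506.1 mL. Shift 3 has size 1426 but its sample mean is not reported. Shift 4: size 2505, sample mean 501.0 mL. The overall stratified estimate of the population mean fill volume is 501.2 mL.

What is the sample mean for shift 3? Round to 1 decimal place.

N = 2220 + 996 + 1426 + 2505 = 7147.
Overall total = μ·N = 501.2·7147 = 3582076.4.
Subtract the known strata: 2220·500.7 + 996·506.1 + 2505·501.0 = 2870634.6.
Remaining total for shift 3: 3582076.4 − 2870634.6 = 711441.8.
Divide by its size: 711441.8 / 1426 = 498.907... → 498.9.

498.9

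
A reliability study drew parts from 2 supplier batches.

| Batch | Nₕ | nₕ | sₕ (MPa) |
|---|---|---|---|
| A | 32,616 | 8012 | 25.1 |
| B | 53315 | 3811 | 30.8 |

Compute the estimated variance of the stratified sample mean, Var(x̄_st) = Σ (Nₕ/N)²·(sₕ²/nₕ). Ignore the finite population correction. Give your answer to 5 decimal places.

N = 85931. Term for each stratum: Wₕ²sₕ²/nₕ.
Var(x̄_st) = 0.01132839 + 0.09582119 = 0.10714958 → 0.10715.

0.10715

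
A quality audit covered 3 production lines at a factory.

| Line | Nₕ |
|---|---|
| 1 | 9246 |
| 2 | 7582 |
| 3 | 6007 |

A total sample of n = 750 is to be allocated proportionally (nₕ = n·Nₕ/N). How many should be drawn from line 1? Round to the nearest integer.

304

Share of line 1 = 9246/22835 = 0.40490.
Allocate 750 × 0.40490 = 303.679... → 304.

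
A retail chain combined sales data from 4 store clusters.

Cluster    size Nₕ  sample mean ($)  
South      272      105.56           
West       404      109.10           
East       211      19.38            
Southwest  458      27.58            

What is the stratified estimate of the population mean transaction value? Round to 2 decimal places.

66.55

N = 272 + 404 + 211 + 458 = 1345.
Overall mean = Σ (Nₕ/N)·x̄ₕ — weight by population share, not a simple average.
Σ Nₕx̄ₕ = 272·105.56 + 404·109.10 + 211·19.38 + 458·27.58 = 28712.32 + 44076.4 + 4089.18 + 12631.64 = 89509.54.
Divide by N: 89509.54 / 1345 = 66.5498... → 66.55.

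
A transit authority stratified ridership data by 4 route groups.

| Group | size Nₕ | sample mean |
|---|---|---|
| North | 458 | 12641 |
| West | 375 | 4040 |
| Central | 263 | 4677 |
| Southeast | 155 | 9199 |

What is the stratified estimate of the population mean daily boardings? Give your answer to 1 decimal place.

N = 458 + 375 + 263 + 155 = 1251.
The stratified mean weights each stratum mean by its population share Nₕ/N.
Σ Nₕx̄ₕ = 458·12641 + 375·4040 + 263·4677 + 155·9199 = 5789578 + 1515000 + 1230051 + 1425845 = 9960474.
Divide by N: 9960474 / 1251 = 7962.010... → 7962.0.

7962.0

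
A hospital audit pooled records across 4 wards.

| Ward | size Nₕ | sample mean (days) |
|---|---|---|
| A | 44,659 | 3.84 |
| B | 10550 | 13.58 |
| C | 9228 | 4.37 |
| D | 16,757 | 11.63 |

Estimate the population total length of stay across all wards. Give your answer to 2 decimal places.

549969.83

Population total = Σ Nₕ·x̄ₕ (each stratum's size times its mean).
44659·3.84 + 10550·13.58 + 9228·4.37 + 16757·11.63 = 171490.56 + 143269 + 40326.36 + 194883.91 = 549969.83.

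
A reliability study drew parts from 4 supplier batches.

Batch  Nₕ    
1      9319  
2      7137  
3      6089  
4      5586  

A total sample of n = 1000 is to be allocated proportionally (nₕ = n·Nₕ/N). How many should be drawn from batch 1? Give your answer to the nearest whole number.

N = 9319 + 7137 + 6089 + 5586 = 28131.
n_1 = 1000·9319/28131 = 331.272... → 331.

331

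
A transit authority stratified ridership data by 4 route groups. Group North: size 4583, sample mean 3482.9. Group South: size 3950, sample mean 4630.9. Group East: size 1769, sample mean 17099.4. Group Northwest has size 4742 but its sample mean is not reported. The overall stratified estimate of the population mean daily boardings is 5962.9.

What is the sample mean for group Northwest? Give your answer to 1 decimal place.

5314.8

N = 4583 + 3950 + 1769 + 4742 = 15044.
Overall total = μ·N = 5962.9·15044 = 89705867.6.
Subtract the known strata: 4583·3482.9 + 3950·4630.9 + 1769·17099.4 = 64503024.3.
Remaining total for group Northwest: 89705867.6 − 64503024.3 = 25202843.3.
Divide by its size: 25202843.3 / 4742 = 5314.813... → 5314.8.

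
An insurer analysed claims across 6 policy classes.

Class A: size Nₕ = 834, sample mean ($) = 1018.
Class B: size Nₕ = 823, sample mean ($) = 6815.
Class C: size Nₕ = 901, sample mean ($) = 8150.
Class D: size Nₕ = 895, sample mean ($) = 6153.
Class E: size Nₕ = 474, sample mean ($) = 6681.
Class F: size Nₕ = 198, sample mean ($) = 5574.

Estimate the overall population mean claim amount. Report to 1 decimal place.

N = 834 + 823 + 901 + 895 + 474 + 198 = 4125.
Weight each subgroup mean by Nₕ/N and sum.
Σ Nₕx̄ₕ = 834·1018 + 823·6815 + 901·8150 + 895·6153 + 474·6681 + 198·5574 = 849012 + 5608745 + 7343150 + 5506935 + 3166794 + 1103652 = 23578288.
Divide by N: 23578288 / 4125 = 5715.949... → 5715.9.

5715.9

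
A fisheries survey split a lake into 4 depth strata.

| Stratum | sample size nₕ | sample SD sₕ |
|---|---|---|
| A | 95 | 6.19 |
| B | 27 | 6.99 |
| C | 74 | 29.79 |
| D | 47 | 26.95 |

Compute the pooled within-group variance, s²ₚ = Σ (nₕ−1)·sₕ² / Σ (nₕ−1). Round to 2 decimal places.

431.24

Degrees of freedom: 94 + 26 + 73 + 46 = 239.
Σ(nₕ−1)sₕ² = 94·38.3161 + 26·48.8601 + 73·887.4441 + 46·726.3025 = 103065.4103.
s²ₚ = 103065.4103 / 239 = 431.2360... → 431.24.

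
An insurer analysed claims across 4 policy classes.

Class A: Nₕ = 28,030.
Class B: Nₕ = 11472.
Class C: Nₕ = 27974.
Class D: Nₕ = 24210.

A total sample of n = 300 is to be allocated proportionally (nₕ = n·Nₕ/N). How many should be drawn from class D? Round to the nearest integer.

79

Share of class D = 24210/91686 = 0.26405.
Allocate 300 × 0.26405 = 79.216... → 79.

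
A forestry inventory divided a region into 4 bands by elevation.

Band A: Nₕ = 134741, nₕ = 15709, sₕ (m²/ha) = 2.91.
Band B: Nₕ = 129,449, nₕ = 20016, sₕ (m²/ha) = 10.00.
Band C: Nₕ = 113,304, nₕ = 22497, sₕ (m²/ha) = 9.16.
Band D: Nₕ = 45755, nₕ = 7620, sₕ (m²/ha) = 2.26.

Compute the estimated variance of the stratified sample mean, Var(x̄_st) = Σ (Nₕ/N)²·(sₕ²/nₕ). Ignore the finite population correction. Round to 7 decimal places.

0.0007971

N = 423249. Term for each stratum: Wₕ²sₕ²/nₕ.
Var(x̄_st) = 0.0000546317 + 0.0004673349 + 0.0002672791 + 0.0000078333 = 0.0007970791 → 0.0007971.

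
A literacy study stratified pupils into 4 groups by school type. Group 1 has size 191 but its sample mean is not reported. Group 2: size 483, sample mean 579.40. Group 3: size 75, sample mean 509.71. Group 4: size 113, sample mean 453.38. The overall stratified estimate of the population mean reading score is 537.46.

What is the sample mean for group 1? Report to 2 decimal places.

N = 191 + 483 + 75 + 113 = 862.
Overall total = μ·N = 537.46·862 = 463290.52.
Subtract the known strata: 483·579.40 + 75·509.71 + 113·453.38 = 369310.39.
Remaining total for group 1: 463290.52 − 369310.39 = 93980.13.
Divide by its size: 93980.13 / 191 = 492.0426... → 492.04.

492.04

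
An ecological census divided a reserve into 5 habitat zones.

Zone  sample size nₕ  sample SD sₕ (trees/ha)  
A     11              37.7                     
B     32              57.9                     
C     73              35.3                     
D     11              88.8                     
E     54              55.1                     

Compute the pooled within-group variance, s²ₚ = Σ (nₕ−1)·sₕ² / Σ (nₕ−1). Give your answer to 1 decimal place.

A: (11−1)·37.7² = 10·1421.29 = 14212.9
B: (32−1)·57.9² = 31·3352.41 = 103924.71
C: (73−1)·35.3² = 72·1246.09 = 89718.48
D: (11−1)·88.8² = 10·7885.44 = 78854.4
E: (54−1)·55.1² = 53·3036.01 = 160908.53
Numerator = 447619.02; denominator = Σ(nₕ−1) = 176.
s²ₚ = 447619.02/176 = 2543.290... → 2543.3.

2543.3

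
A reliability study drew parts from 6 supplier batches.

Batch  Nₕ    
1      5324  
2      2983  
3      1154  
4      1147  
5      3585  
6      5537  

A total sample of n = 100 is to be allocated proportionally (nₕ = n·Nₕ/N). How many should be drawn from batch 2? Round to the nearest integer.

Share of batch 2 = 2983/19730 = 0.15119.
Allocate 100 × 0.15119 = 15.119... → 15.

15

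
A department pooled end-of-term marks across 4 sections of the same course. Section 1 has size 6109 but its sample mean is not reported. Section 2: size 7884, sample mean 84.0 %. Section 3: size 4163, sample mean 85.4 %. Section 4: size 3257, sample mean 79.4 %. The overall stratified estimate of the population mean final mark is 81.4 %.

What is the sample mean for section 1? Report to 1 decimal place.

N = 6109 + 7884 + 4163 + 3257 = 21413.
Overall total = μ·N = 81.4·21413 = 1743018.2.
Subtract the known strata: 7884·84.0 + 4163·85.4 + 3257·79.4 = 1276382.
Remaining total for section 1: 1743018.2 − 1276382 = 466636.2.
Divide by its size: 466636.2 / 6109 = 76.385... → 76.4.

76.4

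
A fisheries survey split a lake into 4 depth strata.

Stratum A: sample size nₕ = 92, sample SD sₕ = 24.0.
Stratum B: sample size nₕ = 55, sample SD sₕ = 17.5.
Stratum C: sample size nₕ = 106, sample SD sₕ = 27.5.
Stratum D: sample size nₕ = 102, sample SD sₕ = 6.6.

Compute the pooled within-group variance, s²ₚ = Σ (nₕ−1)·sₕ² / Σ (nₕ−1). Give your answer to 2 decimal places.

Degrees of freedom: 91 + 54 + 105 + 101 = 351.
Σ(nₕ−1)sₕ² = 91·576 + 54·306.25 + 105·756.25 + 101·43.56 = 152759.31.
s²ₚ = 152759.31 / 351 = 435.2117... → 435.21.

435.21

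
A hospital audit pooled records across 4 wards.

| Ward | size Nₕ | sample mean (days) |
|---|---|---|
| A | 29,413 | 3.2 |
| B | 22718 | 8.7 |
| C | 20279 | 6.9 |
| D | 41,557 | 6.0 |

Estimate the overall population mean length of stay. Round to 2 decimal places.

x̄_st = (Σ Nₕx̄ₕ) / (Σ Nₕ) = (29413·3.2 + 22718·8.7 + 20279·6.9 + 41557·6.0) / 113967
= 681035.3 / 113967 = 5.9757... → 5.98.

5.98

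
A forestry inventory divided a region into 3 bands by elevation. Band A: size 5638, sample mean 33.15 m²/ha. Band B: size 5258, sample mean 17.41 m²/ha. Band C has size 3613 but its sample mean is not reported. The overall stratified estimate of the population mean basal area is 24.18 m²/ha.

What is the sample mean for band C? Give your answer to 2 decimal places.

N = 5638 + 5258 + 3613 = 14509.
Overall total = μ·N = 24.18·14509 = 350827.62.
Subtract the known strata: 5638·33.15 + 5258·17.41 = 278441.48.
Remaining total for band C: 350827.62 − 278441.48 = 72386.14.
Divide by its size: 72386.14 / 3613 = 20.0349... → 20.03.

20.03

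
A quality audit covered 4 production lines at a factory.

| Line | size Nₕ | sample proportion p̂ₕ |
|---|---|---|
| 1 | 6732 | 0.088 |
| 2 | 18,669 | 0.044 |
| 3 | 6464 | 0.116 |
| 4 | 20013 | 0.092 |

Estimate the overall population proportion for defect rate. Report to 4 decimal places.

Wₕ = Nₕ/N with N = 51878: 0.1298, 0.3599, 0.1246, 0.3858.
p̂_st = 0.1298·0.088 + 0.3599·0.044 + 0.1246·0.116 + 0.3858·0.092 ≈ 0.077198... → 0.0772.

0.0772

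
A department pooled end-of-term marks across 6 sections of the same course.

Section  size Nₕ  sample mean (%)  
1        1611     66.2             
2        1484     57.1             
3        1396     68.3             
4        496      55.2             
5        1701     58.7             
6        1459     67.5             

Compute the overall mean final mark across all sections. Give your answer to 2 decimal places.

N = 8147; weights Wₕ = Nₕ/N = (0.1977, 0.1822, 0.1714, 0.0609, 0.2088, 0.1791).
x̄_st = Σ Wₕ·x̄ₕ = 0.1977·66.2 + 0.1822·57.1 + 0.1714·68.3 + 0.0609·55.2 + 0.2088·58.7 + 0.1791·67.5 ≈ 62.8994...
→ 62.90.

62.90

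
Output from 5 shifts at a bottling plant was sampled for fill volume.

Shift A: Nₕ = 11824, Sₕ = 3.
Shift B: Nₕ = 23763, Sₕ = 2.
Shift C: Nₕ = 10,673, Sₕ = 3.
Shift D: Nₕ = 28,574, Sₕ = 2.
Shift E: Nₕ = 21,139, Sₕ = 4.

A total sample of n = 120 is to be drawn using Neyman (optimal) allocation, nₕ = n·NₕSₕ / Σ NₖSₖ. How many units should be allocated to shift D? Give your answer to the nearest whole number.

A: NₕSₕ = 11824·3 = 35472
B: NₕSₕ = 23763·2 = 47526
C: NₕSₕ = 10673·3 = 32019
D: NₕSₕ = 28574·2 = 57148
E: NₕSₕ = 21139·4 = 84556
Σ NₕSₕ = 256721.
n_D = 120·57148/256721 = 26.713... → 27.

27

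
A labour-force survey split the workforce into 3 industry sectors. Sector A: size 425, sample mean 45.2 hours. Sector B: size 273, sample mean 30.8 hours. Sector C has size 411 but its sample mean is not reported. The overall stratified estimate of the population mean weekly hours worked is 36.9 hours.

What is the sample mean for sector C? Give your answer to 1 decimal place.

32.4

N = 425 + 273 + 411 = 1109.
Overall total = μ·N = 36.9·1109 = 40922.1.
Subtract the known strata: 425·45.2 + 273·30.8 = 27618.4.
Remaining total for sector C: 40922.1 − 27618.4 = 13303.7.
Divide by its size: 13303.7 / 411 = 32.369... → 32.4.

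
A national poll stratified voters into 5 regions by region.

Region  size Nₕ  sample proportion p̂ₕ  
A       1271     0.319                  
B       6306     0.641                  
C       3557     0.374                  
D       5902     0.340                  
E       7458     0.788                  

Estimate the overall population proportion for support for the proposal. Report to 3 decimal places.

0.558

Wₕ = Nₕ/N with N = 24494: 0.0519, 0.2575, 0.1452, 0.2410, 0.3045.
p̂_st = 0.0519·0.319 + 0.2575·0.641 + 0.1452·0.374 + 0.2410·0.340 + 0.3045·0.788 ≈ 0.55775... → 0.558.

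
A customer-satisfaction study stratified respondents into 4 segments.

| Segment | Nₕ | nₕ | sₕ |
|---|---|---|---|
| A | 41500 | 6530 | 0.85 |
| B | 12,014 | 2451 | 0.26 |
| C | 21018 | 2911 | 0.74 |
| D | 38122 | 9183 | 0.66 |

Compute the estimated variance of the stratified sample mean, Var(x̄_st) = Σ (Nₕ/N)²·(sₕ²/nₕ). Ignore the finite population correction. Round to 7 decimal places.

0.0000273

N = 112654; Wₕ = Nₕ/N.
segment A: (41500/112654)²·0.85²/6530 = 0.0000150151
segment B: (12014/112654)²·0.26²/2451 = 0.0000003137
segment C: (21018/112654)²·0.74²/2911 = 0.0000065480
segment D: (38122/112654)²·0.66²/9183 = 0.0000054320
Sum = 0.0000273088 → 0.0000273.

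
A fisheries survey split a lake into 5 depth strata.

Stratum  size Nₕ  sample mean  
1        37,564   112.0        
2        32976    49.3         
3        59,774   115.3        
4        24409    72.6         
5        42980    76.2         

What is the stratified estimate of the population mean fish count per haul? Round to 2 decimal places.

89.89

N = 37564 + 32976 + 59774 + 24409 + 42980 = 197703.
Weight each subgroup mean by Nₕ/N and sum.
Σ Nₕx̄ₕ = 37564·112.0 + 32976·49.3 + 59774·115.3 + 24409·72.6 + 42980·76.2 = 4207168 + 1625716.8 + 6891942.2 + 1772093.4 + 3275076 = 17771996.4.
Divide by N: 17771996.4 / 197703 = 89.8924... → 89.89.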